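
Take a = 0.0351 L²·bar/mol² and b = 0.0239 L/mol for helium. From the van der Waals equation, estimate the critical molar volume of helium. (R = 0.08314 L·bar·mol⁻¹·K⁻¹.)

For a van der Waals gas, V_m,c = 3b.
V_m,c = 3×0.0239 = 0.07170 L/mol

V_m,c ≈ 0.07170 L/mol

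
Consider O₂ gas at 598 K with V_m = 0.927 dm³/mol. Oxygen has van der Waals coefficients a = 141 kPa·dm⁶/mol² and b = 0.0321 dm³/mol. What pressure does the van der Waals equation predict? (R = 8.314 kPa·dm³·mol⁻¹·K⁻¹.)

P ≈ 5392 kPa

P = RT/(V_m − b) − a/V_m²
RT/(V_m − b) = (8.314)(598)/(0.927 − 0.0321) = 4971.8/0.89490 = 5555.7 kPa
a/V_m² = 141/(0.927)² = 164.08 kPa
P = 5555.7 − 164.08 = 5392 kPa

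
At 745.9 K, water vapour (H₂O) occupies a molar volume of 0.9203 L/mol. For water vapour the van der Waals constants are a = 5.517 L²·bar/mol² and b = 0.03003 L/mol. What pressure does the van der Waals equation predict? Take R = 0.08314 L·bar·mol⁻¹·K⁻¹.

P = RT/(V_m − b) − a/V_m²
RT/(V_m − b) = (0.08314)(745.9)/(0.9203 − 0.03003) = 62.014/0.89027 = 69.658 bar
a/V_m² = 5.517/(0.9203)² = 6.5139 bar
P = 69.658 − 6.5139 = 63.14 bar

P ≈ 63.14 bar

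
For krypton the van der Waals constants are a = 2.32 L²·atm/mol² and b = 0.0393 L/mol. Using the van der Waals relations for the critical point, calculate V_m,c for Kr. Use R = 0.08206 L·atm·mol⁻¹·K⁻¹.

For a van der Waals gas, V_m,c = 3b.
V_m,c = 3×0.0393 = 0.1179 L/mol

V_m,c ≈ 0.1179 L/mol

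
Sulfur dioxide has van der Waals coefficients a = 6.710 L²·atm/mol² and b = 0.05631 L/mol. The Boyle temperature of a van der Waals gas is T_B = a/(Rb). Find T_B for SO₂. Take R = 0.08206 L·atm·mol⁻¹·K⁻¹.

For a van der Waals gas the second virial coefficient B₂ = b − a/(RT) vanishes at T_B = a/(Rb).
T_B = 6.710/(0.08206×0.05631) = 6.710/0.0046208 = 1452 K

T_B ≈ 1452 K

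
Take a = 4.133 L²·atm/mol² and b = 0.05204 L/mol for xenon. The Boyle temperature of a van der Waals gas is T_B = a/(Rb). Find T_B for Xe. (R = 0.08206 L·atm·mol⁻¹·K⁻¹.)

For a van der Waals gas the second virial coefficient B₂ = b − a/(RT) vanishes at T_B = a/(Rb).
T_B = 4.133/(0.08206×0.05204) = 4.133/0.0042704 = 967.8 K

T_B ≈ 967.8 K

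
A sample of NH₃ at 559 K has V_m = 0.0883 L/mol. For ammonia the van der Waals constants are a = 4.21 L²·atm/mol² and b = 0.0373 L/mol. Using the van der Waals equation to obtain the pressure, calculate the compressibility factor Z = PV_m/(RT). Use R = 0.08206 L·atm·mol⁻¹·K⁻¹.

Z ≈ 0.6920

P = RT/(V_m − b) − a/V_m² = (0.08206)(559)/(0.0883 − 0.0373) − 4.21/(0.0883)²
  = 45.872/0.051000 − 539.96 = 899.45 − 539.96 = 359.49 atm
Z = PV_m/(RT) = (359.49)(0.0883)/((0.08206)(559)) = 31.743/45.872 = 0.6920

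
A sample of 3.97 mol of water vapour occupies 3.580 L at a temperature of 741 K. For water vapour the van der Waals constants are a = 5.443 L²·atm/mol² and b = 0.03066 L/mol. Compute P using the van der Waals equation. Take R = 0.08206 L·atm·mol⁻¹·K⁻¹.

P ≈ 63.11 atm

P = nRT/(V − nb) − a n²/V²
nRT/(V − nb) = (3.97)(0.08206)(741)/(3.580 − 3.97×0.03066) = 241.40/3.4583 = 69.803 atm
a n²/V² = (5.443)(3.97)²/(3.580)² = 6.6935 atm
P = 69.803 − 6.6935 = 63.11 atm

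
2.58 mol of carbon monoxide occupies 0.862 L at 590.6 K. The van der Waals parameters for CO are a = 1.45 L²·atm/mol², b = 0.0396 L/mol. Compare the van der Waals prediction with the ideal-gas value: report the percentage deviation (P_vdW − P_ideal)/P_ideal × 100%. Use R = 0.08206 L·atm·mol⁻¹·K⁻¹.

4.49 %

Ideal: P_ideal = nRT/V = (2.58)(0.08206)(590.6)/0.862 = 145.057 atm
vdW: P = nRT/(V − nb) − a n²/V² = 125.039/0.759832 − 9.65178/0.743044 = 164.561 − 12.9895 = 151.572 atm
% deviation = (151.572 − 145.057)/145.057 × 100% = 4.49%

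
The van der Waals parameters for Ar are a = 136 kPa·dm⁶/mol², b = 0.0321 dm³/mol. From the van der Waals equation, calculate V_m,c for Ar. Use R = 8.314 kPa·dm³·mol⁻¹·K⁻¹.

For a van der Waals gas, V_m,c = 3b.
V_m,c = 3×0.0321 = 0.09630 dm³/mol

V_m,c ≈ 0.09630 dm³/mol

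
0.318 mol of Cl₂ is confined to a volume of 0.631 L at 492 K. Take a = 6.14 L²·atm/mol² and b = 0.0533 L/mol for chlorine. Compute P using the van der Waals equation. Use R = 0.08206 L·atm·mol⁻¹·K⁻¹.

P ≈ 19.35 atm

P = nRT/(V − nb) − a n²/V²
nRT/(V − nb) = (0.318)(0.08206)(492)/(0.631 − 0.318×0.0533) = 12.839/0.61405 = 20.909 atm
a n²/V² = (6.14)(0.318)²/(0.631)² = 1.5594 atm
P = 20.909 − 1.5594 = 19.35 atm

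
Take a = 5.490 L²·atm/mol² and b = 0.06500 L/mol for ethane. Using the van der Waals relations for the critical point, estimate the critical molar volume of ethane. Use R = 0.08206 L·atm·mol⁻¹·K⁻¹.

For a van der Waals gas, V_m,c = 3b.
V_m,c = 3×0.06500 = 0.1950 L/mol

V_m,c ≈ 0.1950 L/mol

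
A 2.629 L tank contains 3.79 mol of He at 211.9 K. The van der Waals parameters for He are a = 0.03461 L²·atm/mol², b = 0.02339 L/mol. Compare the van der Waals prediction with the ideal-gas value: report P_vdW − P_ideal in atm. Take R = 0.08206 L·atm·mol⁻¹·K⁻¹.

Ideal: P_ideal = nRT/V = (3.79)(0.08206)(211.9)/2.629 = 25.0675 atm
vdW: P = nRT/(V − nb) − a n²/V² = 65.9025/2.54035 − 0.497142/6.91164 = 25.9423 − 0.0719282 = 25.8704 atm
ΔP = 25.8704 − 25.0675 = 0.803 atm

ΔP ≈ 0.803 atm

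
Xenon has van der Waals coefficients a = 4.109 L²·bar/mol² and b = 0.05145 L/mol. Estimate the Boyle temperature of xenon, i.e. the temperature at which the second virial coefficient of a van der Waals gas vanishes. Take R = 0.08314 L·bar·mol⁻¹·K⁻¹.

T_B ≈ 960.6 K

For a van der Waals gas the second virial coefficient B₂ = b − a/(RT) vanishes at T_B = a/(Rb).
T_B = 4.109/(0.08314×0.05145) = 4.109/0.0042776 = 960.6 K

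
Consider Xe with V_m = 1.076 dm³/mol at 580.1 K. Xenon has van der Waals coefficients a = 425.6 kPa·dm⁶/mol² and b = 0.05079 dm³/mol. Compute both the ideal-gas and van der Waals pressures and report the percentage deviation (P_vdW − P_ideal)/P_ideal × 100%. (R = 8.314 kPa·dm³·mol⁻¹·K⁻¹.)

-3.25 %

Ideal: P_ideal = RT/V_m = (8.314)(580.1)/1.076 = 4482.30 kPa
vdW: P = RT/(V_m − b) − a/V_m² = 4822.95/1.02521 − 425.6/1.15778 = 4704.35 − 367.600 = 4336.75 kPa
% deviation = (4336.75 − 4482.30)/4482.30 × 100% = -3.25%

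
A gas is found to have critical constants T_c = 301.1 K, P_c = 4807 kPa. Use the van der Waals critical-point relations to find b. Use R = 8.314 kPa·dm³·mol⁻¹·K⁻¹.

From T_c = 8a/(27Rb) and P_c = a/(27b²): b = R T_c/(8 P_c).
b = (8.314)(301.1)/(8×4807) = 2503.3/38456 = 0.06510 dm³/mol

b ≈ 0.06510 dm³/mol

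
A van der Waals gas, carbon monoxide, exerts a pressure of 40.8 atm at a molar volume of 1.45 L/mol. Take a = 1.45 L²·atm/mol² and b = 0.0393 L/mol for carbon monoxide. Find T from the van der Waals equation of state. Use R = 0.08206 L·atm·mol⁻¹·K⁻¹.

T = (P + a/V_m²)(V_m − b)/R
P + a/V_m² = 40.8 + 1.45/(1.45)² = 41.490 atm
V_m − b = 1.45 − 0.0393 = 1.4107 L/mol
T = (41.490)(1.4107)/0.08206 = 713.3 K

T ≈ 713.3 K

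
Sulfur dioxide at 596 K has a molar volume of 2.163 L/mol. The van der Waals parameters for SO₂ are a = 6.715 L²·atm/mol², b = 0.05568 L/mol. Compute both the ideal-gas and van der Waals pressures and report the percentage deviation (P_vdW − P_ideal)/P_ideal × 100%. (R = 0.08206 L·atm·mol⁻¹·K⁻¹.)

-3.71 %

Ideal: P_ideal = RT/V_m = (0.08206)(596)/2.163 = 22.6111 atm
vdW: P = RT/(V_m − b) − a/V_m² = 48.9078/2.10732 − 6.715/4.67857 = 23.2085 − 1.43527 = 21.7732 atm
% deviation = (21.7732 − 22.6111)/22.6111 × 100% = -3.71%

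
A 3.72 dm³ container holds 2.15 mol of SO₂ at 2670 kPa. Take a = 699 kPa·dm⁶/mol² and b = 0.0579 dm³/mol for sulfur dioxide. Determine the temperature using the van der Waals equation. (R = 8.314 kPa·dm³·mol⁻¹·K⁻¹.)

T ≈ 584.0 K

T = (P + a n²/V²)(V − nb)/(nR)
P + a n²/V² = 2670 + (699)(2.15)²/(3.72)² = 2903.5 kPa
V − nb = 3.72 − (2.15)(0.0579) = 3.5955 dm³
T = (2903.5)(3.5955)/((2.15)(8.314)) = 584.0 K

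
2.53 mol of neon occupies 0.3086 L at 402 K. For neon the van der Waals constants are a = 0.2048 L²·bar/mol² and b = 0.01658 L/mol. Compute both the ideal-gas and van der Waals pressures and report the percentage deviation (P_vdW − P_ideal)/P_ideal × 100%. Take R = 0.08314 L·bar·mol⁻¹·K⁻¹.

Ideal: P_ideal = nRT/V = (2.53)(0.08314)(402)/0.3086 = 274.006 bar
vdW: P = nRT/(V − nb) − a n²/V² = 84.5584/0.266653 − 1.31090/0.0952340 = 317.110 − 13.7650 = 303.345 bar
% deviation = (303.345 − 274.006)/274.006 × 100% = 10.71%

10.71 %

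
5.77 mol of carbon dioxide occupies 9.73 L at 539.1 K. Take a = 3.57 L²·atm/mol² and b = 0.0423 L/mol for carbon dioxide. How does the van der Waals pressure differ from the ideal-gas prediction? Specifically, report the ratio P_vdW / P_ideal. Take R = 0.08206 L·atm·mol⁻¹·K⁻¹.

P_vdW / P_ideal ≈ 0.9779

Ideal: P_ideal = nRT/V = (5.77)(0.08206)(539.1)/9.73 = 26.2340 atm
vdW: P = nRT/(V − nb) − a n²/V² = 255.256/9.48593 − 118.856/94.6729 = 26.9089 − 1.25544 = 25.6535 atm
Ratio = 25.6535/26.2340 = 0.9779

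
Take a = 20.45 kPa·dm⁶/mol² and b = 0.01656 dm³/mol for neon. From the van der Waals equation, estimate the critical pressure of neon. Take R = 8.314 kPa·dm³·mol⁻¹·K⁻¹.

P_c ≈ 2762 kPa

For a van der Waals gas, P_c = a/(27b²).
P_c = 20.45/(27×(0.01656)²) = 20.45/0.0074043 = 2762 kPa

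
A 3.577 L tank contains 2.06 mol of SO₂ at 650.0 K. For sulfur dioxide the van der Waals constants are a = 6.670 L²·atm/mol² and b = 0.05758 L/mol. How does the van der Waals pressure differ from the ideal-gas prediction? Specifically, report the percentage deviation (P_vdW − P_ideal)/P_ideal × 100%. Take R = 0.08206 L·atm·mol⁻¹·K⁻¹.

Ideal: P_ideal = nRT/V = (2.06)(0.08206)(650.0)/3.577 = 30.7180 atm
vdW: P = nRT/(V − nb) − a n²/V² = 109.878/3.45839 − 28.3048/12.7949 = 31.7714 − 2.21219 = 29.5592 atm
% deviation = (29.5592 − 30.7180)/30.7180 × 100% = -3.77%

-3.77 %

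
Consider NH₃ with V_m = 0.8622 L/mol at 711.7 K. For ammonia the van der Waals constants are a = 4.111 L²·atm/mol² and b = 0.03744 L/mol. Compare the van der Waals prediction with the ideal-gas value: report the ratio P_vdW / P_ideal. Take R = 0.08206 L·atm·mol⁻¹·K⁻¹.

P_vdW / P_ideal ≈ 0.9638

Ideal: P_ideal = RT/V_m = (0.08206)(711.7)/0.8622 = 67.7361 atm
vdW: P = RT/(V_m − b) − a/V_m² = 58.4021/0.824760 − 4.111/0.743389 = 70.8110 − 5.53008 = 65.2809 atm
Ratio = 65.2809/67.7361 = 0.9638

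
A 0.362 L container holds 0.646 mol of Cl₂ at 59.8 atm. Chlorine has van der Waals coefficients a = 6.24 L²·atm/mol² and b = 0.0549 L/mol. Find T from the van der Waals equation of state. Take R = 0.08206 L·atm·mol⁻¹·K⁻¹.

T ≈ 490.8 K

T = (P + a n²/V²)(V − nb)/(nR)
P + a n²/V² = 59.8 + (6.24)(0.646)²/(0.362)² = 79.672 atm
V − nb = 0.362 − (0.646)(0.0549) = 0.32653 L
T = (79.672)(0.32653)/((0.646)(0.08206)) = 490.8 K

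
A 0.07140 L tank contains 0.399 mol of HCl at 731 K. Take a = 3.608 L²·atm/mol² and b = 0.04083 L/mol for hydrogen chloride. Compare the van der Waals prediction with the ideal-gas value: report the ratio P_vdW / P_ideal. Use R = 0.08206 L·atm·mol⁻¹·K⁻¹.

P_vdW / P_ideal ≈ 0.9595

Ideal: P_ideal = nRT/V = (0.399)(0.08206)(731)/0.07140 = 335.215 atm
vdW: P = nRT/(V − nb) − a n²/V² = 23.9344/0.0551088 − 0.574397/0.00509796 = 434.312 − 112.672 = 321.640 atm
Ratio = 321.640/335.215 = 0.9595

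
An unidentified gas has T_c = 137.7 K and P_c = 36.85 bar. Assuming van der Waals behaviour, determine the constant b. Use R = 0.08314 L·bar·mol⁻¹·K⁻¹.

b ≈ 0.03883 L/mol

From T_c = 8a/(27Rb) and P_c = a/(27b²): b = R T_c/(8 P_c).
b = (0.08314)(137.7)/(8×36.85) = 11.448/294.80 = 0.03883 L/mol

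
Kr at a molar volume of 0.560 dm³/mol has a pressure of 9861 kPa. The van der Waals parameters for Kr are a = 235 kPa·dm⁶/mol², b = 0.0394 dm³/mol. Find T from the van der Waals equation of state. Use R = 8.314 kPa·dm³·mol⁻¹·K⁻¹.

T = (P + a/V_m²)(V_m − b)/R
P + a/V_m² = 9861 + 235/(0.560)² = 10610 kPa
V_m − b = 0.560 − 0.0394 = 0.52060 dm³/mol
T = (10610)(0.52060)/8.314 = 664.4 K

T ≈ 664.4 K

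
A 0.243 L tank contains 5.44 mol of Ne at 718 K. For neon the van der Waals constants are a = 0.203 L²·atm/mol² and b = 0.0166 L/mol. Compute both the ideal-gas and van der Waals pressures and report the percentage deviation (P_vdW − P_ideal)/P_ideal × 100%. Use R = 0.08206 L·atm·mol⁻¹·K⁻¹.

51.43 %

Ideal: P_ideal = nRT/V = (5.44)(0.08206)(718)/0.243 = 1319.01 atm
vdW: P = nRT/(V − nb) − a n²/V² = 320.520/0.152696 − 6.00750/0.0590490 = 2099.07 − 101.738 = 1997.33 atm
% deviation = (1997.33 − 1319.01)/1319.01 × 100% = 51.43%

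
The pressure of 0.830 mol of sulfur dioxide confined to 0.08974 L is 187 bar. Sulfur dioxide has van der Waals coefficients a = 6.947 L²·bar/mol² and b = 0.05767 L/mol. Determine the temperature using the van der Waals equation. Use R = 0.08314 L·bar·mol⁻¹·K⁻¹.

T = (P + a n²/V²)(V − nb)/(nR)
P + a n²/V² = 187 + (6.947)(0.830)²/(0.08974)² = 781.27 bar
V − nb = 0.08974 − (0.830)(0.05767) = 0.041874 L
T = (781.27)(0.041874)/((0.830)(0.08314)) = 474.1 K

T ≈ 474.1 K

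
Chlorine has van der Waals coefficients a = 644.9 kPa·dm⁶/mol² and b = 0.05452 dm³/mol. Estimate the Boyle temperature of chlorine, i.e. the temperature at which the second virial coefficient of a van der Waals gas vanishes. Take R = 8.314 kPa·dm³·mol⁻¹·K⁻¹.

T_B ≈ 1423 K

For a van der Waals gas the second virial coefficient B₂ = b − a/(RT) vanishes at T_B = a/(Rb).
T_B = 644.9/(8.314×0.05452) = 644.9/0.45328 = 1423 K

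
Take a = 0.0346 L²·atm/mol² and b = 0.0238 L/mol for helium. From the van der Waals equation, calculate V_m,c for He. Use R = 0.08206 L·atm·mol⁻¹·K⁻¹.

For a van der Waals gas, V_m,c = 3b.
V_m,c = 3×0.0238 = 0.07140 L/mol

V_m,c ≈ 0.07140 L/mol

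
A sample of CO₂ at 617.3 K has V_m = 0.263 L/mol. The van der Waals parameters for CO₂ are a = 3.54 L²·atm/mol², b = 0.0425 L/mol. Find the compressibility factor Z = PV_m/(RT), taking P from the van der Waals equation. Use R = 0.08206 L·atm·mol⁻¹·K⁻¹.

Z ≈ 0.9270

P = RT/(V_m − b) − a/V_m² = (0.08206)(617.3)/(0.263 − 0.0425) − 3.54/(0.263)²
  = 50.656/0.22050 − 51.179 = 229.73 − 51.179 = 178.55 atm
Z = PV_m/(RT) = (178.55)(0.263)/((0.08206)(617.3)) = 46.959/50.656 = 0.9270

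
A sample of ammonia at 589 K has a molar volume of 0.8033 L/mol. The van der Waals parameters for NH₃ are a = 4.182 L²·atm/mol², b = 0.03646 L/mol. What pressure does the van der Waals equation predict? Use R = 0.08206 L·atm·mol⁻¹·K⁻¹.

P = RT/(V_m − b) − a/V_m²
RT/(V_m − b) = (0.08206)(589)/(0.8033 − 0.03646) = 48.333/0.76684 = 63.029 atm
a/V_m² = 4.182/(0.8033)² = 6.4808 atm
P = 63.029 − 6.4808 = 56.55 atm

P ≈ 56.55 atm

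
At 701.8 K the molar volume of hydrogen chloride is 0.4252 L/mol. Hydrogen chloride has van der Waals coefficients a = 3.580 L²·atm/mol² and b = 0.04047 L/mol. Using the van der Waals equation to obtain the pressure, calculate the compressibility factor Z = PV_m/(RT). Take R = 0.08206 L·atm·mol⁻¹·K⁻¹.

Z ≈ 0.9590

P = RT/(V_m − b) − a/V_m² = (0.08206)(701.8)/(0.4252 − 0.04047) − 3.580/(0.4252)²
  = 57.590/0.38473 − 19.801 = 149.69 − 19.801 = 129.89 atm
Z = PV_m/(RT) = (129.89)(0.4252)/((0.08206)(701.8)) = 55.229/57.590 = 0.9590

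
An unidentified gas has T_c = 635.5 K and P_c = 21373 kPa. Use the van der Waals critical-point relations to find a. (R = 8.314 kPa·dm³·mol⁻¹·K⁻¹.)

a ≈ 551.0 kPa·dm⁶/mol²

From T_c = 8a/(27Rb) and P_c = a/(27b²): a = 27 R² T_c²/(64 P_c).
a = 27×(8.314)²×(635.5)²/(64×21373) = 753728460/1367872 = 551.0 kPa·dm⁶/mol²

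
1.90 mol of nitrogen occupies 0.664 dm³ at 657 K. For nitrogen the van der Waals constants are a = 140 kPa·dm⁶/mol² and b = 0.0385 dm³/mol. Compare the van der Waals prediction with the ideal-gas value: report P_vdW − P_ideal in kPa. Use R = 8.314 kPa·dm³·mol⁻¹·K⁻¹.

ΔP ≈ 789 kPa

Ideal: P_ideal = nRT/V = (1.90)(8.314)(657)/0.664 = 15630.1 kPa
vdW: P = nRT/(V − nb) − a n²/V² = 10378.4/0.590850 − 505.400/0.440896 = 17565.2 − 1146.30 = 16418.9 kPa
ΔP = 16418.9 − 15630.1 = 789 kPa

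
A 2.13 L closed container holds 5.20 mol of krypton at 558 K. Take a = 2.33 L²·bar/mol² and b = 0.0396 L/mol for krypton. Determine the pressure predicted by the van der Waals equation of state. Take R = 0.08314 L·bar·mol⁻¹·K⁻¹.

P ≈ 111.5 bar

P = nRT/(V − nb) − a n²/V²
nRT/(V − nb) = (5.20)(0.08314)(558)/(2.13 − 5.20×0.0396) = 241.24/1.9241 = 125.38 bar
a n²/V² = (2.33)(5.20)²/(2.13)² = 13.887 bar
P = 125.38 − 13.887 = 111.5 bar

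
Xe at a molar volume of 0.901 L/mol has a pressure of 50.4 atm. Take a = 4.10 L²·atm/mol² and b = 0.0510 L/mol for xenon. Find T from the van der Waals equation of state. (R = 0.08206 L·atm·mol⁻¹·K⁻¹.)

T = (P + a/V_m²)(V_m − b)/R
P + a/V_m² = 50.4 + 4.10/(0.901)² = 55.450 atm
V_m − b = 0.901 − 0.0510 = 0.85000 L/mol
T = (55.450)(0.85000)/0.08206 = 574.4 K

T ≈ 574.4 K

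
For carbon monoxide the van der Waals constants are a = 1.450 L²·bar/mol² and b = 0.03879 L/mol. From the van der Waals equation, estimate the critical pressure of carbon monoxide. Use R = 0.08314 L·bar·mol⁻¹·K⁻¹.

P_c ≈ 35.69 bar

For a van der Waals gas, P_c = a/(27b²).
P_c = 1.450/(27×(0.03879)²) = 1.450/0.040626 = 35.69 bar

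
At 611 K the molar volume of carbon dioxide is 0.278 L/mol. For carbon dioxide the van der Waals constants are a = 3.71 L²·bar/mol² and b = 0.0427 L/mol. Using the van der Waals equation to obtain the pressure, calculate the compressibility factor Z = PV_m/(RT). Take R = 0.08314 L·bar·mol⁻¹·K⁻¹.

Z ≈ 0.9188

P = RT/(V_m − b) − a/V_m² = (0.08314)(611)/(0.278 − 0.0427) − 3.71/(0.278)²
  = 50.799/0.23530 − 48.005 = 215.89 − 48.005 = 167.89 bar
Z = PV_m/(RT) = (167.89)(0.278)/((0.08314)(611)) = 46.673/50.799 = 0.9188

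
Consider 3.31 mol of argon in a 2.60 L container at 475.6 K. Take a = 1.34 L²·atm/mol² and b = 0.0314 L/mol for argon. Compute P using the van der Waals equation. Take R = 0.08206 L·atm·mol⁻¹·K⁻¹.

P ≈ 49.58 atm

P = nRT/(V − nb) − a n²/V²
nRT/(V − nb) = (3.31)(0.08206)(475.6)/(2.60 − 3.31×0.0314) = 129.18/2.4961 = 51.753 atm
a n²/V² = (1.34)(3.31)²/(2.60)² = 2.1718 atm
P = 51.753 − 2.1718 = 49.58 atm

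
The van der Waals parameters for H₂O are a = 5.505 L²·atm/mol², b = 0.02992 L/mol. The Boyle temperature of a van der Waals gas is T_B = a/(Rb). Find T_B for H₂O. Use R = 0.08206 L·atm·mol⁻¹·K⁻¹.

T_B ≈ 2242 K

For a van der Waals gas the second virial coefficient B₂ = b − a/(RT) vanishes at T_B = a/(Rb).
T_B = 5.505/(0.08206×0.02992) = 5.505/0.0024552 = 2242 K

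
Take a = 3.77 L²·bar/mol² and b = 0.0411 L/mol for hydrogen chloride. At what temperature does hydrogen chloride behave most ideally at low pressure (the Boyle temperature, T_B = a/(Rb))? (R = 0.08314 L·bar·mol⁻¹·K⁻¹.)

For a van der Waals gas the second virial coefficient B₂ = b − a/(RT) vanishes at T_B = a/(Rb).
T_B = 3.77/(0.08314×0.0411) = 3.77/0.0034171 = 1103 K

T_B ≈ 1103 K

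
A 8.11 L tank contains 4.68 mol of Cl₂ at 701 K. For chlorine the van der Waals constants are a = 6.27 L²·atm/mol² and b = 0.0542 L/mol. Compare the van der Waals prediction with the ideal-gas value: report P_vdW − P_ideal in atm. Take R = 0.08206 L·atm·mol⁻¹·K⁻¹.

ΔP ≈ -1.016 atm

Ideal: P_ideal = nRT/V = (4.68)(0.08206)(701)/8.11 = 33.1951 atm
vdW: P = nRT/(V − nb) − a n²/V² = 269.213/7.85634 − 137.328/65.7721 = 34.2670 − 2.08794 = 32.1791 atm
ΔP = 32.1791 − 33.1951 = -1.016 atm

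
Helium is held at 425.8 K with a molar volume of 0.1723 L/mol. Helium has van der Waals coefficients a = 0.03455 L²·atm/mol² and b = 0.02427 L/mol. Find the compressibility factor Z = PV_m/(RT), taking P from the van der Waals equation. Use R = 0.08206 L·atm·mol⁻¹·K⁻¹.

P = RT/(V_m − b) − a/V_m² = (0.08206)(425.8)/(0.1723 − 0.02427) − 0.03455/(0.1723)²
  = 34.941/0.14803 − 1.1638 = 236.04 − 1.1638 = 234.88 atm
Z = PV_m/(RT) = (234.88)(0.1723)/((0.08206)(425.8)) = 40.470/34.941 = 1.158

Z ≈ 1.158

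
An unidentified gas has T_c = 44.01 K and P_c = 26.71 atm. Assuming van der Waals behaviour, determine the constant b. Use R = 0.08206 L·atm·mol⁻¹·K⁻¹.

From T_c = 8a/(27Rb) and P_c = a/(27b²): b = R T_c/(8 P_c).
b = (0.08206)(44.01)/(8×26.71) = 3.6115/213.68 = 0.01690 L/mol

b ≈ 0.01690 L/mol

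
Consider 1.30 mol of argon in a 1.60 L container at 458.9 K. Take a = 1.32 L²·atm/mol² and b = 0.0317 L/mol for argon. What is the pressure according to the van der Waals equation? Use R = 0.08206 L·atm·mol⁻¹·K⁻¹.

P ≈ 30.53 atm

P = nRT/(V − nb) − a n²/V²
nRT/(V − nb) = (1.30)(0.08206)(458.9)/(1.60 − 1.30×0.0317) = 48.955/1.5588 = 31.406 atm
a n²/V² = (1.32)(1.30)²/(1.60)² = 0.87141 atm
P = 31.406 − 0.87141 = 30.53 atm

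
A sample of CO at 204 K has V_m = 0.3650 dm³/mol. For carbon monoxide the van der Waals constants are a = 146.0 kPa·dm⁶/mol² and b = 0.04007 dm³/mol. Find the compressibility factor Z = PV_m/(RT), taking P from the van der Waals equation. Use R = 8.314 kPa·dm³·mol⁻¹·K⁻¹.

P = RT/(V_m − b) − a/V_m² = (8.314)(204)/(0.3650 − 0.04007) − 146.0/(0.3650)²
  = 1696.1/0.32493 − 1095.9 = 5219.9 − 1095.9 = 4124.0 kPa
Z = PV_m/(RT) = (4124.0)(0.3650)/((8.314)(204)) = 1505.3/1696.1 = 0.8875

Z ≈ 0.8875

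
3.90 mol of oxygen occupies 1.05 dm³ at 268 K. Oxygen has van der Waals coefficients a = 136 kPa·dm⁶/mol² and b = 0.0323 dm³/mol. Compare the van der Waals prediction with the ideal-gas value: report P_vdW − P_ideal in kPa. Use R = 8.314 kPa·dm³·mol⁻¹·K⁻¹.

ΔP ≈ -748.0 kPa

Ideal: P_ideal = nRT/V = (3.90)(8.314)(268)/1.05 = 8275.99 kPa
vdW: P = nRT/(V − nb) − a n²/V² = 8689.79/0.924030 − 2068.56/1.10250 = 9404.23 − 1876.24 = 7527.99 kPa
ΔP = 7527.99 − 8275.99 = -748.0 kPa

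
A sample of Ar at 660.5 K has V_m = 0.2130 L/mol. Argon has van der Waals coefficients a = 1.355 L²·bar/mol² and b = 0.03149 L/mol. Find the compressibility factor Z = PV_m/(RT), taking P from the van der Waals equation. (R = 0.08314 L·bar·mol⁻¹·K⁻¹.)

P = RT/(V_m − b) − a/V_m² = (0.08314)(660.5)/(0.2130 − 0.03149) − 1.355/(0.2130)²
  = 54.914/0.18151 − 29.866 = 302.54 − 29.866 = 272.67 bar
Z = PV_m/(RT) = (272.67)(0.2130)/((0.08314)(660.5)) = 58.079/54.914 = 1.058

Z ≈ 1.058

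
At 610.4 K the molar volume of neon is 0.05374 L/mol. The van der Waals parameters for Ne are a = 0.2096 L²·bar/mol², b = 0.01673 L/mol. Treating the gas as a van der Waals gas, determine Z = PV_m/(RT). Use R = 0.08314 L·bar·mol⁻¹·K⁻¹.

P = RT/(V_m − b) − a/V_m² = (0.08314)(610.4)/(0.05374 − 0.01673) − 0.2096/(0.05374)²
  = 50.749/0.037010 − 72.576 = 1371.2 − 72.576 = 1298.6 bar
Z = PV_m/(RT) = (1298.6)(0.05374)/((0.08314)(610.4)) = 69.787/50.749 = 1.375

Z ≈ 1.375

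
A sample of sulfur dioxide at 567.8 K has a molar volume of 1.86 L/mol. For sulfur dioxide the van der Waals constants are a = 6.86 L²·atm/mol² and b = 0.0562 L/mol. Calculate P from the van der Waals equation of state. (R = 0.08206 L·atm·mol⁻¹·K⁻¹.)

P ≈ 23.85 atm

P = RT/(V_m − b) − a/V_m²
RT/(V_m − b) = (0.08206)(567.8)/(1.86 − 0.0562) = 46.594/1.8038 = 25.831 atm
a/V_m² = 6.86/(1.86)² = 1.9829 atm
P = 25.831 − 1.9829 = 23.85 atm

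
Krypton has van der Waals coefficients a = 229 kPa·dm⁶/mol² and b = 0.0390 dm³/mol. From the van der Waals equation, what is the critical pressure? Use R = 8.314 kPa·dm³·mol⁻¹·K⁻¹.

For a van der Waals gas, P_c = a/(27b²).
P_c = 229/(27×(0.0390)²) = 229/0.041067 = 5576 kPa

P_c ≈ 5576 kPa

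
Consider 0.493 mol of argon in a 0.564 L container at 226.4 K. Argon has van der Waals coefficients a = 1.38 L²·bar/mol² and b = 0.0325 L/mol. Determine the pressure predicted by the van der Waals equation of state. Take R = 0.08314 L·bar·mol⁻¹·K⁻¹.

P ≈ 15.88 bar

P = nRT/(V − nb) − a n²/V²
nRT/(V − nb) = (0.493)(0.08314)(226.4)/(0.564 − 0.493×0.0325) = 9.2797/0.54798 = 16.934 bar
a n²/V² = (1.38)(0.493)²/(0.564)² = 1.0544 bar
P = 16.934 − 1.0544 = 15.88 bar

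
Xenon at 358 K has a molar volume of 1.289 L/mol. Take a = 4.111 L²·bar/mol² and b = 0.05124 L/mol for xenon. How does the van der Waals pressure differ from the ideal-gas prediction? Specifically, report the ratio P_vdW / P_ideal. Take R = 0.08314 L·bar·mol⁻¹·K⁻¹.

Ideal: P_ideal = RT/V_m = (0.08314)(358)/1.289 = 23.0909 bar
vdW: P = RT/(V_m − b) − a/V_m² = 29.7641/1.23776 − 4.111/1.66152 = 24.0467 − 2.47424 = 21.5725 bar
Ratio = 21.5725/23.0909 = 0.9342

P_vdW / P_ideal ≈ 0.9342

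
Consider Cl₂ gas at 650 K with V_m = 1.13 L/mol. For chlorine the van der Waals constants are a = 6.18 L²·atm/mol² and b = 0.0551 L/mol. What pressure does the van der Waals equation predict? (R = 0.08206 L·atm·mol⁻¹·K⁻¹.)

P ≈ 44.78 atm

P = RT/(V_m − b) − a/V_m²
RT/(V_m − b) = (0.08206)(650)/(1.13 − 0.0551) = 53.339/1.0749 = 49.622 atm
a/V_m² = 6.18/(1.13)² = 4.8398 atm
P = 49.622 − 4.8398 = 44.78 atm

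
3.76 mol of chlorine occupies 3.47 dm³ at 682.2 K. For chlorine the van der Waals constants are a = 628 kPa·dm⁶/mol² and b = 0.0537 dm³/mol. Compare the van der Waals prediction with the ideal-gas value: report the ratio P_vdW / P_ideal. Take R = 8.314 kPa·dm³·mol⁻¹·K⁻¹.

Ideal: P_ideal = nRT/V = (3.76)(8.314)(682.2)/3.47 = 6145.82 kPa
vdW: P = nRT/(V − nb) − a n²/V² = 21326.0/3.26809 − 8878.41/12.0409 = 6525.52 − 737.354 = 5788.17 kPa
Ratio = 5788.17/6145.82 = 0.9418

P_vdW / P_ideal ≈ 0.9418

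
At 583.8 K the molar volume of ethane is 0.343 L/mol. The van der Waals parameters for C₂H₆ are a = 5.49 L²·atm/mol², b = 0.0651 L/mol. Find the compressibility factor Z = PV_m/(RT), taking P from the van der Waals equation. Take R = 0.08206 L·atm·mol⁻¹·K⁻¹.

P = RT/(V_m − b) − a/V_m² = (0.08206)(583.8)/(0.343 − 0.0651) − 5.49/(0.343)²
  = 47.907/0.27790 − 46.664 = 172.39 − 46.664 = 125.73 atm
Z = PV_m/(RT) = (125.73)(0.343)/((0.08206)(583.8)) = 43.125/47.907 = 0.9002

Z ≈ 0.9002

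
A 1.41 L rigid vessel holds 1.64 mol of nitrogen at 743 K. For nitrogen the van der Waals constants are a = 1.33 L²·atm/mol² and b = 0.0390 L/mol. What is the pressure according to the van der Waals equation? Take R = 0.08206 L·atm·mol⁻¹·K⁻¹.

P = nRT/(V − nb) − a n²/V²
nRT/(V − nb) = (1.64)(0.08206)(743)/(1.41 − 1.64×0.0390) = 99.992/1.3460 = 74.288 atm
a n²/V² = (1.33)(1.64)²/(1.41)² = 1.7993 atm
P = 74.288 − 1.7993 = 72.49 atm

P ≈ 72.49 atm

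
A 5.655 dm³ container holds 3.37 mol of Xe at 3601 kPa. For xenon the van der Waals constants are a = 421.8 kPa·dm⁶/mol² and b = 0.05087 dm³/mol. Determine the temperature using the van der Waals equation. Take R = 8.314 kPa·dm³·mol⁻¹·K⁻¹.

T ≈ 734.1 K

T = (P + a n²/V²)(V − nb)/(nR)
P + a n²/V² = 3601 + (421.8)(3.37)²/(5.655)² = 3750.8 kPa
V − nb = 5.655 − (3.37)(0.05087) = 5.4836 dm³
T = (3750.8)(5.4836)/((3.37)(8.314)) = 734.1 K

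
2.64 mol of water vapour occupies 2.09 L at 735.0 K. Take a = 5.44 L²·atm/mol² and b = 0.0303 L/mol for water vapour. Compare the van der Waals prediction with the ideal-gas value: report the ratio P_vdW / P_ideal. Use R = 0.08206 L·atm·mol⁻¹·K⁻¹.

P_vdW / P_ideal ≈ 0.9259

Ideal: P_ideal = nRT/V = (2.64)(0.08206)(735.0)/2.09 = 76.1862 atm
vdW: P = nRT/(V − nb) − a n²/V² = 159.229/2.01001 − 37.9146/4.36810 = 79.2180 − 8.67988 = 70.5381 atm
Ratio = 70.5381/76.1862 = 0.9259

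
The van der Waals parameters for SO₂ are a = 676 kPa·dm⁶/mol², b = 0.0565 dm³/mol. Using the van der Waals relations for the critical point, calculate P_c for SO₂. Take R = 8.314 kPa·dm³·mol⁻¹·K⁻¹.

P_c ≈ 7843 kPa

For a van der Waals gas, P_c = a/(27b²).
P_c = 676/(27×(0.0565)²) = 676/0.086191 = 7843 kPa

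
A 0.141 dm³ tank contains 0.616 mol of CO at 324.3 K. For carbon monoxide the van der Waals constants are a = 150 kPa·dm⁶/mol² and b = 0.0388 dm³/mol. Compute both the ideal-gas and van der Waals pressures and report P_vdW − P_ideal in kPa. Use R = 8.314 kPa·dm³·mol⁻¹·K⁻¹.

ΔP ≈ -459 kPa

Ideal: P_ideal = nRT/V = (0.616)(8.314)(324.3)/0.141 = 11779.3 kPa
vdW: P = nRT/(V − nb) − a n²/V² = 1660.88/0.117099 − 56.9184/0.0198810 = 14183.6 − 2862.95 = 11320.7 kPa
ΔP = 11320.7 − 11779.3 = -459 kPa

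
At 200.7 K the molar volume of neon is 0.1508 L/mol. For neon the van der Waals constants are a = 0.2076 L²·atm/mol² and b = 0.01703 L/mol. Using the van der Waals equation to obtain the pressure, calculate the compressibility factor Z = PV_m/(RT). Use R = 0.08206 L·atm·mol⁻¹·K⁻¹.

Z ≈ 1.044

P = RT/(V_m − b) − a/V_m² = (0.08206)(200.7)/(0.1508 − 0.01703) − 0.2076/(0.1508)²
  = 16.469/0.13377 − 9.1290 = 123.11 − 9.1290 = 113.98 atm
Z = PV_m/(RT) = (113.98)(0.1508)/((0.08206)(200.7)) = 17.188/16.469 = 1.044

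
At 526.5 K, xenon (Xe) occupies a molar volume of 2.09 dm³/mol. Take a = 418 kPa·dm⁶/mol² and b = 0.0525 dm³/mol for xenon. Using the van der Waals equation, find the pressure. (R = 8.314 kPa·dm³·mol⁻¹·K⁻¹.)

P = RT/(V_m − b) − a/V_m²
RT/(V_m − b) = (8.314)(526.5)/(2.09 − 0.0525) = 4377.3/2.0375 = 2148.4 kPa
a/V_m² = 418/(2.09)² = 95.694 kPa
P = 2148.4 − 95.694 = 2053 kPa

P ≈ 2053 kPa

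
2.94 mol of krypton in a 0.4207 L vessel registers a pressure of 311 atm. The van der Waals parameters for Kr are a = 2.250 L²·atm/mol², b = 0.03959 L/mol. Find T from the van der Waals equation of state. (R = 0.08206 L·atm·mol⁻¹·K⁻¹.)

T ≈ 530.9 K

T = (P + a n²/V²)(V − nb)/(nR)
P + a n²/V² = 311 + (2.250)(2.94)²/(0.4207)² = 420.88 atm
V − nb = 0.4207 − (2.94)(0.03959) = 0.30431 L
T = (420.88)(0.30431)/((2.94)(0.08206)) = 530.9 K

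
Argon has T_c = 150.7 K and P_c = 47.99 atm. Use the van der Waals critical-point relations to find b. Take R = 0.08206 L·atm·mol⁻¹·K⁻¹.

b ≈ 0.03221 L/mol

From T_c = 8a/(27Rb) and P_c = a/(27b²): b = R T_c/(8 P_c).
b = (0.08206)(150.7)/(8×47.99) = 12.366/383.92 = 0.03221 L/mol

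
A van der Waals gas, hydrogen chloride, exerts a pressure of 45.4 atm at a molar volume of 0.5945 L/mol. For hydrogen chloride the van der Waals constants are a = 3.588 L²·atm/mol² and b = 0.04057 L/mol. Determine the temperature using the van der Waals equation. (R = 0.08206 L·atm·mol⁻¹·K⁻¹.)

T = (P + a/V_m²)(V_m − b)/R
P + a/V_m² = 45.4 + 3.588/(0.5945)² = 55.552 atm
V_m − b = 0.5945 − 0.04057 = 0.55393 L/mol
T = (55.552)(0.55393)/0.08206 = 375.0 K

T ≈ 375.0 K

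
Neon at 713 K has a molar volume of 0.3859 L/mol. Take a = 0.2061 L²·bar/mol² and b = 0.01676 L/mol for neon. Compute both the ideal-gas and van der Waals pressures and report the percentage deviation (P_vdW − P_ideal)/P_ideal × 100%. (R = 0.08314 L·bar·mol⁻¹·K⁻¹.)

Ideal: P_ideal = RT/V_m = (0.08314)(713)/0.3859 = 153.612 bar
vdW: P = RT/(V_m − b) − a/V_m² = 59.2788/0.369140 − 0.2061/0.148919 = 160.586 − 1.38397 = 159.202 bar
% deviation = (159.202 − 153.612)/153.612 × 100% = 3.64%

3.64 %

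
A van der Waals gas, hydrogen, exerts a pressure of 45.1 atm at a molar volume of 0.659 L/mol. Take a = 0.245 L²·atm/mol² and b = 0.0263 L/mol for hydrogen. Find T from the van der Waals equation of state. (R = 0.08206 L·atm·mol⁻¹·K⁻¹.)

T = (P + a/V_m²)(V_m − b)/R
P + a/V_m² = 45.1 + 0.245/(0.659)² = 45.664 atm
V_m − b = 0.659 − 0.0263 = 0.63270 L/mol
T = (45.664)(0.63270)/0.08206 = 352.1 K

T ≈ 352.1 K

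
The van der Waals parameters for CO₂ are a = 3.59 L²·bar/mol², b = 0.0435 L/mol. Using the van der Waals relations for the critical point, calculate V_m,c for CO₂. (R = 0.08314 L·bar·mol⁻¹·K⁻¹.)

For a van der Waals gas, V_m,c = 3b.
V_m,c = 3×0.0435 = 0.1305 L/mol

V_m,c ≈ 0.1305 L/mol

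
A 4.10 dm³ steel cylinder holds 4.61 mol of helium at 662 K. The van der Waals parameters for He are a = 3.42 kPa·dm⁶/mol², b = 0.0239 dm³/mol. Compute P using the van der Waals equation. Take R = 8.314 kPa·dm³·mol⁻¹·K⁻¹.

P ≈ 6355 kPa

P = nRT/(V − nb) − a n²/V²
nRT/(V − nb) = (4.61)(8.314)(662)/(4.10 − 4.61×0.0239) = 25373/3.9898 = 6359.5 kPa
a n²/V² = (3.42)(4.61)²/(4.10)² = 4.3237 kPa
P = 6359.5 − 4.3237 = 6355 kPa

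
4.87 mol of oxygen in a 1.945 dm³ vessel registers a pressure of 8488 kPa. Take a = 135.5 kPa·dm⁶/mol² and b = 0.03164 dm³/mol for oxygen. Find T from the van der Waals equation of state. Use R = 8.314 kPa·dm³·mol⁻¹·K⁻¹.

T ≈ 413.0 K

T = (P + a n²/V²)(V − nb)/(nR)
P + a n²/V² = 8488 + (135.5)(4.87)²/(1.945)² = 9337.5 kPa
V − nb = 1.945 − (4.87)(0.03164) = 1.7909 dm³
T = (9337.5)(1.7909)/((4.87)(8.314)) = 413.0 K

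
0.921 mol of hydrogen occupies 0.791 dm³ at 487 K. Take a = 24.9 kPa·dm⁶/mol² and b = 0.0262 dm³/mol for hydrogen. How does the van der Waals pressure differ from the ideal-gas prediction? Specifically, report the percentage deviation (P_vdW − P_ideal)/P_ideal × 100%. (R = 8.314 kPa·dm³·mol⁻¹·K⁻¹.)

Ideal: P_ideal = nRT/V = (0.921)(8.314)(487)/0.791 = 4714.35 kPa
vdW: P = nRT/(V − nb) − a n²/V² = 3729.05/0.766870 − 21.1212/0.625681 = 4862.69 − 33.7571 = 4828.93 kPa
% deviation = (4828.93 − 4714.35)/4714.35 × 100% = 2.43%

2.43 %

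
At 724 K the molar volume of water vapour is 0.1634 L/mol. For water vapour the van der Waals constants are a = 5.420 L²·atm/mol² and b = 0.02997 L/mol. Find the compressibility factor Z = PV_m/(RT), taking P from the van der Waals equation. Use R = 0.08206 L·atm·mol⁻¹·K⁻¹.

P = RT/(V_m − b) − a/V_m² = (0.08206)(724)/(0.1634 − 0.02997) − 5.420/(0.1634)²
  = 59.411/0.13343 − 203.00 = 445.26 − 203.00 = 242.26 atm
Z = PV_m/(RT) = (242.26)(0.1634)/((0.08206)(724)) = 39.585/59.411 = 0.6663

Z ≈ 0.6663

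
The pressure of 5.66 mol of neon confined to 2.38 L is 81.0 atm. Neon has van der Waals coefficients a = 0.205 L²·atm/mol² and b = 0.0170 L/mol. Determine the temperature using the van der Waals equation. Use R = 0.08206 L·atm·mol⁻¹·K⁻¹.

T ≈ 404.0 K

T = (P + a n²/V²)(V − nb)/(nR)
P + a n²/V² = 81.0 + (0.205)(5.66)²/(2.38)² = 82.159 atm
V − nb = 2.38 − (5.66)(0.0170) = 2.2838 L
T = (82.159)(2.2838)/((5.66)(0.08206)) = 404.0 K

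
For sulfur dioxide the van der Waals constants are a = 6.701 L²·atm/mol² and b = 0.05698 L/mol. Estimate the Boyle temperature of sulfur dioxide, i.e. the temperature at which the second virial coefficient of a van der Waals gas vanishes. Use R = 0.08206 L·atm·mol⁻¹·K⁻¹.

T_B ≈ 1433 K

For a van der Waals gas the second virial coefficient B₂ = b − a/(RT) vanishes at T_B = a/(Rb).
T_B = 6.701/(0.08206×0.05698) = 6.701/0.0046758 = 1433 K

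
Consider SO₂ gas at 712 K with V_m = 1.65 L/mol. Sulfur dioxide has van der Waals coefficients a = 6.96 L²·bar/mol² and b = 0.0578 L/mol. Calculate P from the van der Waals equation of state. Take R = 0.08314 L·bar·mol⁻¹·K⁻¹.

P ≈ 34.62 bar

P = RT/(V_m − b) − a/V_m²
RT/(V_m − b) = (0.08314)(712)/(1.65 − 0.0578) = 59.196/1.5922 = 37.179 bar
a/V_m² = 6.96/(1.65)² = 2.5565 bar
P = 37.179 − 2.5565 = 34.62 bar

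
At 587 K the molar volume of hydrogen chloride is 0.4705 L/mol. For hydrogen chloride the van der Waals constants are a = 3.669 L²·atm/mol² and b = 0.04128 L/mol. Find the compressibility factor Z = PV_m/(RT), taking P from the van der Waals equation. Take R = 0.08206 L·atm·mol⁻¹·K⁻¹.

P = RT/(V_m − b) − a/V_m² = (0.08206)(587)/(0.4705 − 0.04128) − 3.669/(0.4705)²
  = 48.169/0.42922 − 16.574 = 112.22 − 16.574 = 95.65 atm
Z = PV_m/(RT) = (95.65)(0.4705)/((0.08206)(587)) = 45.003/48.169 = 0.9343

Z ≈ 0.9343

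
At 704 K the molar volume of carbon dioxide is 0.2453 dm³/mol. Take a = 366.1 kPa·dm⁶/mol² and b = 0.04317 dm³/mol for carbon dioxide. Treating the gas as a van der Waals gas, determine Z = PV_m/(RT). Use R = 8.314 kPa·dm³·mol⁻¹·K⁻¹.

Z ≈ 0.9586

P = RT/(V_m − b) − a/V_m² = (8.314)(704)/(0.2453 − 0.04317) − 366.1/(0.2453)²
  = 5853.1/0.20213 − 6084.2 = 28957 − 6084.2 = 22873 kPa
Z = PV_m/(RT) = (22873)(0.2453)/((8.314)(704)) = 5610.7/5853.1 = 0.9586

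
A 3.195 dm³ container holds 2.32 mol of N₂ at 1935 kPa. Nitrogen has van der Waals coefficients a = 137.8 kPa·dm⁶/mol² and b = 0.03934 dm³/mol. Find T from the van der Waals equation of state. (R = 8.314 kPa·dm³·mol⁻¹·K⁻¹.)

T ≈ 323.1 K

T = (P + a n²/V²)(V − nb)/(nR)
P + a n²/V² = 1935 + (137.8)(2.32)²/(3.195)² = 2007.7 kPa
V − nb = 3.195 − (2.32)(0.03934) = 3.1037 dm³
T = (2007.7)(3.1037)/((2.32)(8.314)) = 323.1 K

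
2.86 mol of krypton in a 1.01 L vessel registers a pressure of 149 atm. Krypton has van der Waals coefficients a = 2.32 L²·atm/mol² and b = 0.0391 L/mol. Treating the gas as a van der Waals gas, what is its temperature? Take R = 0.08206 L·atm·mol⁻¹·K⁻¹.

T = (P + a n²/V²)(V − nb)/(nR)
P + a n²/V² = 149 + (2.32)(2.86)²/(1.01)² = 167.60 atm
V − nb = 1.01 − (2.86)(0.0391) = 0.89817 L
T = (167.60)(0.89817)/((2.86)(0.08206)) = 641.4 K

T ≈ 641.4 K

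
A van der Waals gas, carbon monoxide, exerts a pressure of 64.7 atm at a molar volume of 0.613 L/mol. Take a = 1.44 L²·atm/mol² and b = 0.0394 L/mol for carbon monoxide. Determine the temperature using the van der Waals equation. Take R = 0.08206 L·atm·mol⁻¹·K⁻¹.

T ≈ 479.0 K

T = (P + a/V_m²)(V_m − b)/R
P + a/V_m² = 64.7 + 1.44/(0.613)² = 68.532 atm
V_m − b = 0.613 − 0.0394 = 0.57360 L/mol
T = (68.532)(0.57360)/0.08206 = 479.0 K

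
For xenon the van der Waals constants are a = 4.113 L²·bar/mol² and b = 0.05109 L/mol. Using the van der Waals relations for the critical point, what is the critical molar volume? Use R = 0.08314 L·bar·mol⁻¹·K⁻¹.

For a van der Waals gas, V_m,c = 3b.
V_m,c = 3×0.05109 = 0.1533 L/mol

V_m,c ≈ 0.1533 L/mol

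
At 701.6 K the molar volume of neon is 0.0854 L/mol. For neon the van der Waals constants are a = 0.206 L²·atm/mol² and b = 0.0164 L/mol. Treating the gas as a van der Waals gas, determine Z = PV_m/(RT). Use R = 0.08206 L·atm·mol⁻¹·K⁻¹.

P = RT/(V_m − b) − a/V_m² = (0.08206)(701.6)/(0.0854 − 0.0164) − 0.206/(0.0854)²
  = 57.573/0.069000 − 28.246 = 834.39 − 28.246 = 806.14 atm
Z = PV_m/(RT) = (806.14)(0.0854)/((0.08206)(701.6)) = 68.844/57.573 = 1.196

Z ≈ 1.196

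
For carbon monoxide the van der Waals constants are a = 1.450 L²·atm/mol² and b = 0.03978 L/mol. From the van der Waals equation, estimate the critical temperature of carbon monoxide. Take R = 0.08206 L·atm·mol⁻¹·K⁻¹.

T_c ≈ 131.6 K

For a van der Waals gas, T_c = 8a/(27Rb).
T_c = 8×1.450/(27×0.08206×0.03978) = 11.600/0.088137 = 131.6 K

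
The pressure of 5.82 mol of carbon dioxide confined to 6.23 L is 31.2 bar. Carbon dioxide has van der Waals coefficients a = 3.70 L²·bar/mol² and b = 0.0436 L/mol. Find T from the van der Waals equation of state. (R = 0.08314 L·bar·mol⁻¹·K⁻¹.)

T ≈ 425.2 K

T = (P + a n²/V²)(V − nb)/(nR)
P + a n²/V² = 31.2 + (3.70)(5.82)²/(6.23)² = 34.429 bar
V − nb = 6.23 − (5.82)(0.0436) = 5.9762 L
T = (34.429)(5.9762)/((5.82)(0.08314)) = 425.2 K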